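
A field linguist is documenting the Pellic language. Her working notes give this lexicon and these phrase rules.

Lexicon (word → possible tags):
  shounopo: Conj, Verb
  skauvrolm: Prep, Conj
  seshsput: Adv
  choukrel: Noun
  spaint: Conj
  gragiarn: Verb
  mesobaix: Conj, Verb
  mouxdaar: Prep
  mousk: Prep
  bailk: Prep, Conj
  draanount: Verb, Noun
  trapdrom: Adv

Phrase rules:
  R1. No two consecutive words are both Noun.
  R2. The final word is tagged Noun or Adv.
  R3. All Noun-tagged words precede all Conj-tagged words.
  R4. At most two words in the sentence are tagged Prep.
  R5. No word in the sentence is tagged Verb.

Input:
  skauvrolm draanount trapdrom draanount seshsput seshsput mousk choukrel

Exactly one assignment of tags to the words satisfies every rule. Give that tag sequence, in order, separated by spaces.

Prep Noun Adv Noun Adv Adv Prep Noun

Candidates per position — 1:skauvrolm {Prep,Conj}; 2:draanount {Verb,Noun}; 3:trapdrom {Adv}; 4:draanount {Verb,Noun}; 5:seshsput {Adv}; 6:seshsput {Adv}; 7:mousk {Prep}; 8:choukrel {Noun}.
At position 1, choosing Conj makes rule 3 impossible to satisfy; hence Prep.
At position 2, choosing Verb makes rule 5 impossible to satisfy; hence Noun.
At position 4, choosing Verb makes rule 5 impossible to satisfy; hence Noun.
That leaves exactly one tagging: Prep Noun Adv Noun Adv Adv Prep Noun.
Check: rule 1 ok; rule 2 ok; rule 3 ok; rule 4 ok; rule 5 ok.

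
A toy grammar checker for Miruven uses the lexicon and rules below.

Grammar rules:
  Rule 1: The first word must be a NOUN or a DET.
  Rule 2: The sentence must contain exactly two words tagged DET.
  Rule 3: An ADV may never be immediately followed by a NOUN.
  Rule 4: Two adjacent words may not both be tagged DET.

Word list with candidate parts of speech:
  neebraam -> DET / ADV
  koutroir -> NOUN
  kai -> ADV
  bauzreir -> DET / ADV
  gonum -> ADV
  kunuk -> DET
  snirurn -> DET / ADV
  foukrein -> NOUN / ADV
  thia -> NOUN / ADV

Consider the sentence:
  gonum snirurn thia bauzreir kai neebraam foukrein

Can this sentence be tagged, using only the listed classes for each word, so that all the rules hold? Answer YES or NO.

Candidates per position — 1:gonum {ADV}; 2:snirurn {DET,ADV}; 3:thia {NOUN,ADV}; 4:bauzreir {DET,ADV}; 5:kai {ADV}; 6:neebraam {DET,ADV}; 7:foukrein {NOUN,ADV}.
Rule 1 cannot be satisfied by any choice of tags from the lexicon.
So there is no consistent tagging.

NO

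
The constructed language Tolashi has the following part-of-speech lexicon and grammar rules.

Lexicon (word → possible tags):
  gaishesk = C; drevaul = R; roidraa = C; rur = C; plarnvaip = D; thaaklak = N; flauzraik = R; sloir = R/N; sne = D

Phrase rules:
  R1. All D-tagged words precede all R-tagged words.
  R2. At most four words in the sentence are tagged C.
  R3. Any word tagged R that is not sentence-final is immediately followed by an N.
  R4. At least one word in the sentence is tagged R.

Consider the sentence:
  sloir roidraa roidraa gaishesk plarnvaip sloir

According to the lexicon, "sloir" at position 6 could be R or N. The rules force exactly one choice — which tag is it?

R

Candidates per position — 1:sloir {R,N}; 2:roidraa {C}; 3:roidraa {C}; 4:gaishesk {C}; 5:plarnvaip {D}; 6:sloir {R,N}.
Position 1: R is ruled out by rule 1; that leaves N.
Position 6: N is ruled out by rule 4; that leaves R.
So the tagging must be: N C C C D R.
Rule-by-rule: rule 1 ok; rule 2 ok; rule 3 ok; rule 4 ok.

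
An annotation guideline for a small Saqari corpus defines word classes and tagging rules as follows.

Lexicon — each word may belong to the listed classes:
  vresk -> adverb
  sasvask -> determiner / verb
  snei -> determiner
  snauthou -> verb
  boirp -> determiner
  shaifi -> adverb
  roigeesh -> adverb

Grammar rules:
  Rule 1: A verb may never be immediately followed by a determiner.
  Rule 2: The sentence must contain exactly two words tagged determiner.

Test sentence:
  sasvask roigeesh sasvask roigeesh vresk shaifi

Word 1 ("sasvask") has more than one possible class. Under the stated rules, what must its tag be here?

determiner

Candidates per position — 1:sasvask {determiner,verb}; 2:roigeesh {adverb}; 3:sasvask {determiner,verb}; 4:roigeesh {adverb}; 5:vresk {adverb}; 6:shaifi {adverb}.
If word 1 were verb, no tagging could satisfy rule 2; so word 1 is determiner.
If word 3 were verb, no tagging could satisfy rule 2; so word 3 is determiner.
That leaves exactly one tagging: determiner adverb determiner adverb adverb adverb.
Check: rule 1 ✓; rule 2 ✓.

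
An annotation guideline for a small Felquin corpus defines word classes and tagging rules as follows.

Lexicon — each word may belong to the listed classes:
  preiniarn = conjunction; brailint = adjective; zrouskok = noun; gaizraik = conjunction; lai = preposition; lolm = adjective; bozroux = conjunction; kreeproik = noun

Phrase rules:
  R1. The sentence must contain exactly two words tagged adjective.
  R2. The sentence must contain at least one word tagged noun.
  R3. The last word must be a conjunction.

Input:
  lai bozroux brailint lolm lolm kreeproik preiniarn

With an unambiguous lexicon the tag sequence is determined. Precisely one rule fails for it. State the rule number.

1

Fixed tagging: preposition conjunction adjective adjective adjective noun conjunction.
Checking each rule: R1 violated, R2 holds, R3 holds.
Only rule 1 fails.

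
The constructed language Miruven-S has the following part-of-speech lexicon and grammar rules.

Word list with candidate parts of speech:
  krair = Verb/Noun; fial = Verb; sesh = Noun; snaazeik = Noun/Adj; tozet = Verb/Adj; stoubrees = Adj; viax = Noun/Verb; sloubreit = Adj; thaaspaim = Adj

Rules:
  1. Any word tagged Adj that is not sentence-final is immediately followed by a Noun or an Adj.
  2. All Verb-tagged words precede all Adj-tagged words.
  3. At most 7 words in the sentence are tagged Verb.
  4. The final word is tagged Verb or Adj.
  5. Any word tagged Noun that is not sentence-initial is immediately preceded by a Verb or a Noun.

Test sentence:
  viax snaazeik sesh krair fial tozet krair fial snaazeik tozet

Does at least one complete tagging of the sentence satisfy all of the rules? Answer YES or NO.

YES

Candidates per position — 1:viax {Noun,Verb}; 2:snaazeik {Noun,Adj}; 3:sesh {Noun}; 4:krair {Verb,Noun}; 5:fial {Verb}; 6:tozet {Verb,Adj}; 7:krair {Verb,Noun}; 8:fial {Verb}; 9:snaazeik {Noun,Adj}; 10:tozet {Verb,Adj}.
One satisfying assignment: Verb Noun Noun Verb Verb Verb Verb Verb Noun Adj.
Verifying each rule — rule 1 satisfied; rule 2 satisfied; rule 3 satisfied; rule 4 satisfied; rule 5 satisfied.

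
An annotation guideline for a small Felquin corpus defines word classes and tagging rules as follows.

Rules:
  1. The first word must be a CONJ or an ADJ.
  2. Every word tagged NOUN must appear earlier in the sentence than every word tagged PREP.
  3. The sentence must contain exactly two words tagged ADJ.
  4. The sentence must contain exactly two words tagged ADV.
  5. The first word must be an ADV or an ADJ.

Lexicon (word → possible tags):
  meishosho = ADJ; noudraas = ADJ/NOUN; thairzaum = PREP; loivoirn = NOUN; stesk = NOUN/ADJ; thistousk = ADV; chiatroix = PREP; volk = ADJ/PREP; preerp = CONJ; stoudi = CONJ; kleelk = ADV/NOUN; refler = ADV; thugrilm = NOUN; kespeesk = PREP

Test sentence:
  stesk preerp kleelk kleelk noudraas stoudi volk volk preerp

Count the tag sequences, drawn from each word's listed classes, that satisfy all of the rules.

Candidates per position — 1:stesk {NOUN,ADJ}; 2:preerp {CONJ}; 3:kleelk {ADV,NOUN}; 4:kleelk {ADV,NOUN}; 5:noudraas {ADJ,NOUN}; 6:stoudi {CONJ}; 7:volk {ADJ,PREP}; 8:volk {ADJ,PREP}; 9:preerp {CONJ}.
There are 64 candidate sequences in total.
The sequences that satisfy every rule: ADJ CONJ ADV ADV ADJ CONJ PREP PREP CONJ; ADJ CONJ ADV ADV NOUN CONJ ADJ PREP CONJ; ADJ CONJ ADV ADV NOUN CONJ PREP ADJ CONJ.
Count = 3.

3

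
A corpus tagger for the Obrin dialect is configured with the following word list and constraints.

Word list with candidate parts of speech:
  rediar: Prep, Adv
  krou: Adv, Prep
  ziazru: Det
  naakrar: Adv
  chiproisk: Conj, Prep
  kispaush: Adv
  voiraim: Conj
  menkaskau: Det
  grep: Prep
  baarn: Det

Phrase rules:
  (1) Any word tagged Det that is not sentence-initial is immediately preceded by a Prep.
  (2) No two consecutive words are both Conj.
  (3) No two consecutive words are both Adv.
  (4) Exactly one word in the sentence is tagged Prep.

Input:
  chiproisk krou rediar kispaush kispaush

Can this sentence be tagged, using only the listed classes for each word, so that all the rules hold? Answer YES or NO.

Candidates per position — 1:chiproisk {Conj,Prep}; 2:krou {Adv,Prep}; 3:rediar {Prep,Adv}; 4:kispaush {Adv}; 5:kispaush {Adv}.
Rule 3 cannot be satisfied by any choice of tags from the lexicon.
So there is no consistent tagging.

NO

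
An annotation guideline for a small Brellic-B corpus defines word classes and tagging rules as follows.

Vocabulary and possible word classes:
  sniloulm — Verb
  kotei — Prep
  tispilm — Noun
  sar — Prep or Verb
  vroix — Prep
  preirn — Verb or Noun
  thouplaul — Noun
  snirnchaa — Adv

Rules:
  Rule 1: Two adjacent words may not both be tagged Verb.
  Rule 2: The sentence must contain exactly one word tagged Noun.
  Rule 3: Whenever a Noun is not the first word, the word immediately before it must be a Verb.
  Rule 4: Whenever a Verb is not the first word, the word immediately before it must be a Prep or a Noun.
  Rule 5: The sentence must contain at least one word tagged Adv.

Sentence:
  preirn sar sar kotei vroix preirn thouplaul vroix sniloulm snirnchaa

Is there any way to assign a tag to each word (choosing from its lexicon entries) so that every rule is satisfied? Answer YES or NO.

Candidates per position — 1:preirn {Verb,Noun}; 2:sar {Prep,Verb}; 3:sar {Prep,Verb}; 4:kotei {Prep}; 5:vroix {Prep}; 6:preirn {Verb,Noun}; 7:thouplaul {Noun}; 8:vroix {Prep}; 9:sniloulm {Verb}; 10:snirnchaa {Adv}.
One satisfying assignment: Verb Prep Prep Prep Prep Verb Noun Prep Verb Adv.
Rule-by-rule: rule 1 satisfied; rule 2 satisfied; rule 3 satisfied; rule 4 satisfied; rule 5 satisfied.

YES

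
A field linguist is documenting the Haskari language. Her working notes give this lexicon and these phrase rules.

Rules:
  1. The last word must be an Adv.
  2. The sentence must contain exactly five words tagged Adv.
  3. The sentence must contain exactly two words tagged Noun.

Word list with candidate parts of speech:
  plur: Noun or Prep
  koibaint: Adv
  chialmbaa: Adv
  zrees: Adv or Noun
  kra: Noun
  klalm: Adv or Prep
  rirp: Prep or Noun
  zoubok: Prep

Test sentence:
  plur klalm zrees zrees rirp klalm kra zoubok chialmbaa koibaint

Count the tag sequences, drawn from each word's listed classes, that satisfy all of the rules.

6

Candidates per position — 1:plur {Noun,Prep}; 2:klalm {Adv,Prep}; 3:zrees {Adv,Noun}; 4:zrees {Adv,Noun}; 5:rirp {Prep,Noun}; 6:klalm {Adv,Prep}; 7:kra {Noun}; 8:zoubok {Prep}; 9:chialmbaa {Adv}; 10:koibaint {Adv}.
There are 64 candidate sequences in total.
Checking each against the rules leaves 6 sequences.
Count = 6.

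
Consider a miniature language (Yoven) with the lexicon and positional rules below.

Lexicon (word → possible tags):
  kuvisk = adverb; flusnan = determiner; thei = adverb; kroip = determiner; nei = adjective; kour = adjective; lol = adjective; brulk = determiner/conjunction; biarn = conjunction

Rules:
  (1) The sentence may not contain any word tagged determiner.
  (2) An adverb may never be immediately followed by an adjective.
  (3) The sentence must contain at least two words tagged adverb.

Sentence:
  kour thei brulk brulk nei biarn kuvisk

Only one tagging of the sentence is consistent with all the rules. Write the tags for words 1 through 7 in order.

adjective adverb conjunction conjunction adjective conjunction adverb

Candidates per position — 1:kour {adjective}; 2:thei {adverb}; 3:brulk {determiner,conjunction}; 4:brulk {determiner,conjunction}; 5:nei {adjective}; 6:biarn {conjunction}; 7:kuvisk {adverb}.
Position 3: tagging it determiner would leave rule 1 unsatisfiable, so it must be conjunction.
Position 4: tagging it determiner would leave rule 1 unsatisfiable, so it must be conjunction.
The only consistent sequence is: adjective adverb conjunction conjunction adjective conjunction adverb.
Check: rule 1 holds; rule 2 holds; rule 3 holds.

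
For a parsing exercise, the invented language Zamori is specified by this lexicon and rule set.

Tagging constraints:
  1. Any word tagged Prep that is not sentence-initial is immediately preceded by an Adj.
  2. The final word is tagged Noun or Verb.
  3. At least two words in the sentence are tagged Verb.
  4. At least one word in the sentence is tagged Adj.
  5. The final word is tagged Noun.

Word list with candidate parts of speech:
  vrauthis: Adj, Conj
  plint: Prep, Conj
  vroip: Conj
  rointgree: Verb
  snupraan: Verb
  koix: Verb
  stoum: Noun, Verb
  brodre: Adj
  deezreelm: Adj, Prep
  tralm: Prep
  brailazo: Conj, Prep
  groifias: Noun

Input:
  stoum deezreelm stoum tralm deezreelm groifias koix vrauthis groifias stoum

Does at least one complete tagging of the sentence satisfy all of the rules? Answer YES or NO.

NO

Candidates per position — 1:stoum {Noun,Verb}; 2:deezreelm {Adj,Prep}; 3:stoum {Noun,Verb}; 4:tralm {Prep}; 5:deezreelm {Adj,Prep}; 6:groifias {Noun}; 7:koix {Verb}; 8:vrauthis {Adj,Conj}; 9:groifias {Noun}; 10:stoum {Noun,Verb}.
Rule 1 cannot be satisfied by any choice of tags from the lexicon.
So there is no consistent tagging.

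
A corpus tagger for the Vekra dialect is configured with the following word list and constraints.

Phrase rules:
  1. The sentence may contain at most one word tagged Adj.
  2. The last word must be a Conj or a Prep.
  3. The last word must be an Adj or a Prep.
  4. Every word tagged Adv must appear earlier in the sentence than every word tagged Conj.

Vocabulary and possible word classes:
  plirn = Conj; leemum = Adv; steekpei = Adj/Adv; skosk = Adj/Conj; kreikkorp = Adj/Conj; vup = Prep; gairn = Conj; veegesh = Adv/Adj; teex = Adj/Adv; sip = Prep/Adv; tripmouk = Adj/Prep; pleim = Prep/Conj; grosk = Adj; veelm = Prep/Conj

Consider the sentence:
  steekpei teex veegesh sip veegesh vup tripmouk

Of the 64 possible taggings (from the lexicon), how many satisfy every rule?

Candidates per position — 1:steekpei {Adj,Adv}; 2:teex {Adj,Adv}; 3:veegesh {Adv,Adj}; 4:sip {Prep,Adv}; 5:veegesh {Adv,Adj}; 6:vup {Prep}; 7:tripmouk {Adj,Prep}.
There are 64 candidate sequences in total.
Checking each against the rules leaves 10 sequences.
Count = 10.

10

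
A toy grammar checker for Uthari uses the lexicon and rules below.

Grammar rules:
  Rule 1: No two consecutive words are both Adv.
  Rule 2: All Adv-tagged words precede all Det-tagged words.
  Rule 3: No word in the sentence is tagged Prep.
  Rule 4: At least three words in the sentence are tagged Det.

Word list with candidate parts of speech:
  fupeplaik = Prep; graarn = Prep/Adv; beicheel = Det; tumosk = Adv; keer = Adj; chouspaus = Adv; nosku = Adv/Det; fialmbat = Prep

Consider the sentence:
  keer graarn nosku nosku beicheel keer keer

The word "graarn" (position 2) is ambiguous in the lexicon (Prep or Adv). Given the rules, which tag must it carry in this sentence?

Candidates per position — 1:keer {Adj}; 2:graarn {Prep,Adv}; 3:nosku {Adv,Det}; 4:nosku {Adv,Det}; 5:beicheel {Det}; 6:keer {Adj}; 7:keer {Adj}.
Position 2: tagging it Prep would leave rule 3 unsatisfiable, so it must be Adv.
Position 3: tagging it Adv would leave rule 1 unsatisfiable, so it must be Det.
Position 4: tagging it Adv would leave rule 2 unsatisfiable, so it must be Det.
That leaves exactly one tagging: Adj Adv Det Det Det Adj Adj.
Check: rule 1 satisfied; rule 2 satisfied; rule 3 satisfied; rule 4 satisfied.

Adv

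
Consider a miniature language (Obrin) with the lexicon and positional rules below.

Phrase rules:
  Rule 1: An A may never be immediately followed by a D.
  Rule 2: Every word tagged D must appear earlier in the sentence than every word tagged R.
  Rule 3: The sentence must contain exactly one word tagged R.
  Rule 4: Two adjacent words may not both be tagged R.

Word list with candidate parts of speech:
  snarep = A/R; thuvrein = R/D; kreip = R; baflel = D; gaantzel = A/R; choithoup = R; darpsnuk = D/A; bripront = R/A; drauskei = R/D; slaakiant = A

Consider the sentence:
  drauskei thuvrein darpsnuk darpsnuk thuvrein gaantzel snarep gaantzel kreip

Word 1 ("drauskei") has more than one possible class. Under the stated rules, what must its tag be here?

D

Candidates per position — 1:drauskei {R,D}; 2:thuvrein {R,D}; 3:darpsnuk {D,A}; 4:darpsnuk {D,A}; 5:thuvrein {R,D}; 6:gaantzel {A,R}; 7:snarep {A,R}; 8:gaantzel {A,R}; 9:kreip {R}.
At position 1, choosing R makes rule 3 impossible to satisfy; hence D.
At position 2, choosing R makes rule 3 impossible to satisfy; hence D.
At position 5, choosing R makes rule 3 impossible to satisfy; hence D.
At position 6, choosing R makes rule 3 impossible to satisfy; hence A.
At position 7, choosing R makes rule 3 impossible to satisfy; hence A.
At position 8, choosing R makes rule 3 impossible to satisfy; hence A.
At position 3, choosing A makes rule 1 impossible to satisfy; hence D.
At position 4, choosing A makes rule 1 impossible to satisfy; hence D.
The unique satisfying tagging is: D D D D D A A A R.
Check: rule 1 ✓; rule 2 ✓; rule 3 ✓; rule 4 ✓.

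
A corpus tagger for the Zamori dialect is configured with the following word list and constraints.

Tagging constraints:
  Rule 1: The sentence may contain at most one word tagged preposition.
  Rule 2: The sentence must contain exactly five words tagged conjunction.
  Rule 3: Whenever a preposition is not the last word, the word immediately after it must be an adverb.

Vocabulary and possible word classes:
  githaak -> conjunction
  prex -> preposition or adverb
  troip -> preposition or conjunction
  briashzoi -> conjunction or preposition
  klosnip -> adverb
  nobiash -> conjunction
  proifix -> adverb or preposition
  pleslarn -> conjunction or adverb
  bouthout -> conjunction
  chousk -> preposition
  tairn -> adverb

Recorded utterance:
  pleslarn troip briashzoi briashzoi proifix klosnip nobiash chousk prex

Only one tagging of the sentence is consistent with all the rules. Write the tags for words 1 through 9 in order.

conjunction conjunction conjunction conjunction adverb adverb conjunction preposition adverb

Candidates per position — 1:pleslarn {conjunction,adverb}; 2:troip {preposition,conjunction}; 3:briashzoi {conjunction,preposition}; 4:briashzoi {conjunction,preposition}; 5:proifix {adverb,preposition}; 6:klosnip {adverb}; 7:nobiash {conjunction}; 8:chousk {preposition}; 9:prex {preposition,adverb}.
Word 1 cannot be adverb — rule 2 would then fail for every completion. It is conjunction.
Word 2 cannot be preposition — rule 1 would then fail for every completion. It is conjunction.
Word 3 cannot be preposition — rule 1 would then fail for every completion. It is conjunction.
Word 4 cannot be preposition — rule 1 would then fail for every completion. It is conjunction.
Word 5 cannot be preposition — rule 1 would then fail for every completion. It is adverb.
Word 9 cannot be preposition — rule 1 would then fail for every completion. It is adverb.
That leaves exactly one tagging: conjunction conjunction conjunction conjunction adverb adverb conjunction preposition adverb.
Check: rule 1 ✓; rule 2 ✓; rule 3 ✓.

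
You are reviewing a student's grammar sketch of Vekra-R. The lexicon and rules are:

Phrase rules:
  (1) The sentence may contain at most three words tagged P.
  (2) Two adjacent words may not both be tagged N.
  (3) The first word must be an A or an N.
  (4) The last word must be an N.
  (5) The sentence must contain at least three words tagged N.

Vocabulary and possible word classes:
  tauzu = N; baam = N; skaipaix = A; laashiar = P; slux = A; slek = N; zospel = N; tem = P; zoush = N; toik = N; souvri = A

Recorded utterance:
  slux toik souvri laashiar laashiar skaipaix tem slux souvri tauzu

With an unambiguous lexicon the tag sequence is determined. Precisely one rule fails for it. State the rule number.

Fixed tagging: A N A P P A P A A N.
Applying the rules: R1 pass, R2 pass, R3 pass, R4 pass, R5 fail.
Only rule 5 fails.

5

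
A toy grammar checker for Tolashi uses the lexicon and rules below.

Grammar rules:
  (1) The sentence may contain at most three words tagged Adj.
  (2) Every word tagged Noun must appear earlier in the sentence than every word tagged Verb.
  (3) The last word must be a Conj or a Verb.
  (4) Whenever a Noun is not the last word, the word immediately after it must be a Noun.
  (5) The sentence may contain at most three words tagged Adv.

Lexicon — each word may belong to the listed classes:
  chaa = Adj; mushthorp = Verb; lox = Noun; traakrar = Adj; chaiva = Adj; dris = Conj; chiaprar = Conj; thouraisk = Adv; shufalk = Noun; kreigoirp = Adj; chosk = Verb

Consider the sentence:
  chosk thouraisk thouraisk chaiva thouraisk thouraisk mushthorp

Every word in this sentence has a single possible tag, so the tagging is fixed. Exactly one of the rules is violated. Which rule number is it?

5

Fixed tagging: Verb Adv Adv Adj Adv Adv Verb.
Rule check: R1 ✓, R2 ✓, R3 ✓, R4 ✓, R5 ✗.
Only rule 5 fails.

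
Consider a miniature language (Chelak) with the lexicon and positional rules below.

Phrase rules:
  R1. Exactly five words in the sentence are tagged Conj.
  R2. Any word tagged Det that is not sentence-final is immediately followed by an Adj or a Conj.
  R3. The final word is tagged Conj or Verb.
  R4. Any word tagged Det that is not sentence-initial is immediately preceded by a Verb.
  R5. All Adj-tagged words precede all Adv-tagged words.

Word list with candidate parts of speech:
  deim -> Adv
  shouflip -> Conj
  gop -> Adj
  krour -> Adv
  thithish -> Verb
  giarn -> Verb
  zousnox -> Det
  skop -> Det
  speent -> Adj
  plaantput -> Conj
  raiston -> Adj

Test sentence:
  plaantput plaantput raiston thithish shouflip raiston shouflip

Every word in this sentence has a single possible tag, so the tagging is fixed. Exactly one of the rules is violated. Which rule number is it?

Fixed tagging: Conj Conj Adj Verb Conj Adj Conj.
Checking each rule: R1 ✗, R2 ✓, R3 ✓, R4 ✓, R5 ✓.
Only rule 1 fails.

1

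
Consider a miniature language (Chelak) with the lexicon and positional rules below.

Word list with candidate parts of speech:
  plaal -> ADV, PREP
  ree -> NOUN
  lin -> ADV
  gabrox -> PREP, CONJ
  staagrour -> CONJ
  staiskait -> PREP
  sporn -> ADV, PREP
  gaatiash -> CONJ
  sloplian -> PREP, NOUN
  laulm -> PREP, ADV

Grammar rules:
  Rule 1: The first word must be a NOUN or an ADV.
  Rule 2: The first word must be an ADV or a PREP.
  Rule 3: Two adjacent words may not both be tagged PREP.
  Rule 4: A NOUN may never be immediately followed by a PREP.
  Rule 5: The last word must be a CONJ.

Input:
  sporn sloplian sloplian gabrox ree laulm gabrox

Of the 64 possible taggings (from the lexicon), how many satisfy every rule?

2

Candidates per position — 1:sporn {ADV,PREP}; 2:sloplian {PREP,NOUN}; 3:sloplian {PREP,NOUN}; 4:gabrox {PREP,CONJ}; 5:ree {NOUN}; 6:laulm {PREP,ADV}; 7:gabrox {PREP,CONJ}.
There are 64 candidate sequences in total.
The sequences that satisfy every rule: ADV PREP NOUN CONJ NOUN ADV CONJ; ADV NOUN NOUN CONJ NOUN ADV CONJ.
Count = 2.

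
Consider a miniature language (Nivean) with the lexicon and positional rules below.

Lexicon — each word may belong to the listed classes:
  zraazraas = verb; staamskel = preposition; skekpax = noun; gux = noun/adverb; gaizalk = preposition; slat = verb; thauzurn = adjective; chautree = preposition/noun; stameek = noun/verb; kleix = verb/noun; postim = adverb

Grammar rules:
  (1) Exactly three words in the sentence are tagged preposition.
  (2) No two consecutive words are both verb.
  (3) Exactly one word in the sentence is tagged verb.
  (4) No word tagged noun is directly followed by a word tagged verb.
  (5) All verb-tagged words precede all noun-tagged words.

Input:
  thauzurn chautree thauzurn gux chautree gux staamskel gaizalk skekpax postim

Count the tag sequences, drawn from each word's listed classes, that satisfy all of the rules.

Candidates per position — 1:thauzurn {adjective}; 2:chautree {preposition,noun}; 3:thauzurn {adjective}; 4:gux {noun,adverb}; 5:chautree {preposition,noun}; 6:gux {noun,adverb}; 7:staamskel {preposition}; 8:gaizalk {preposition}; 9:skekpax {noun}; 10:postim {adverb}.
There are 16 candidate sequences in total.
Rule 3 cannot be satisfied by any choice of tags from the lexicon.
So there is no consistent tagging.
Count = 0.

0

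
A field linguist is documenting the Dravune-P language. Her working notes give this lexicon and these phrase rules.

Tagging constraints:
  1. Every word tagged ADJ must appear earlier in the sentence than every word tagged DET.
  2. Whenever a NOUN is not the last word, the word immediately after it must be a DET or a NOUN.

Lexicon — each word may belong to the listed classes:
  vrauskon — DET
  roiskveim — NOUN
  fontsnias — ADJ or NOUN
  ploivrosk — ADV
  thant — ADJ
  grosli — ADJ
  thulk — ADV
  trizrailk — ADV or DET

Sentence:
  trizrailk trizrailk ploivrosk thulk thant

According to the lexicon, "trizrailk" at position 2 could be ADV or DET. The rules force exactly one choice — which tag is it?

Candidates per position — 1:trizrailk {ADV,DET}; 2:trizrailk {ADV,DET}; 3:ploivrosk {ADV}; 4:thulk {ADV}; 5:thant {ADJ}.
Word 1 cannot be DET — rule 1 would then fail for every completion. It is ADV.
Word 2 cannot be DET — rule 1 would then fail for every completion. It is ADV.
So the tagging must be: ADV ADV ADV ADV ADJ.
Rule-by-rule: rule 1 satisfied; rule 2 satisfied.

ADV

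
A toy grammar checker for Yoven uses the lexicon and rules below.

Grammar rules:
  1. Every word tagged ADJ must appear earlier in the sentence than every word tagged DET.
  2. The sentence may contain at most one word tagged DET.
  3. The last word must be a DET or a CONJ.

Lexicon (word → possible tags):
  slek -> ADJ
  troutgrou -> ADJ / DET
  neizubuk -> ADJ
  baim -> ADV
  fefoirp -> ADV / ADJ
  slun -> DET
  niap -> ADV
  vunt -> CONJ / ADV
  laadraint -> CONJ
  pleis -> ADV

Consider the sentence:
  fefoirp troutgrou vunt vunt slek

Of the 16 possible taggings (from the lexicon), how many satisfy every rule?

0

Candidates per position — 1:fefoirp {ADV,ADJ}; 2:troutgrou {ADJ,DET}; 3:vunt {CONJ,ADV}; 4:vunt {CONJ,ADV}; 5:slek {ADJ}.
There are 16 candidate sequences in total.
Rule 3 cannot be satisfied by any choice of tags from the lexicon.
So there is no consistent tagging.
Count = 0.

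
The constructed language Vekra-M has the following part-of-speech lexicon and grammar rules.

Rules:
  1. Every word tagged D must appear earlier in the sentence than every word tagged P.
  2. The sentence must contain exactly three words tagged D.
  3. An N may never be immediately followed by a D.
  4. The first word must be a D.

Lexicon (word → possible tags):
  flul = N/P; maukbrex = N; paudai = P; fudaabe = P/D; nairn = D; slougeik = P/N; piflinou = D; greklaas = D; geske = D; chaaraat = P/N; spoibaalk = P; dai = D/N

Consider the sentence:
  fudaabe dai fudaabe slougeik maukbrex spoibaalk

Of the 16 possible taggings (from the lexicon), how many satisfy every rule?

2

Candidates per position — 1:fudaabe {P,D}; 2:dai {D,N}; 3:fudaabe {P,D}; 4:slougeik {P,N}; 5:maukbrex {N}; 6:spoibaalk {P}.
There are 16 candidate sequences in total.
The sequences that satisfy every rule: D D D P N P; D D D N N P.
Count = 2.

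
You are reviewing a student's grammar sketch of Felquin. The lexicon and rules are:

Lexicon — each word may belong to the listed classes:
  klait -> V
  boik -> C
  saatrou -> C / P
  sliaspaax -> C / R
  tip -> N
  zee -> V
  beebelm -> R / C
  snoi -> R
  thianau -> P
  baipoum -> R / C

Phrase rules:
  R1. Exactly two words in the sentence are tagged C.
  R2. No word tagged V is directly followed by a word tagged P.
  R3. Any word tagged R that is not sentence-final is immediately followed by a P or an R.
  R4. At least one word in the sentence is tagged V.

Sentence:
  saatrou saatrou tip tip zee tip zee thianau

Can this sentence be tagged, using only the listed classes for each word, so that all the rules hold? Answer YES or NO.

NO

Candidates per position — 1:saatrou {C,P}; 2:saatrou {C,P}; 3:tip {N}; 4:tip {N}; 5:zee {V}; 6:tip {N}; 7:zee {V}; 8:thianau {P}.
Rule 2 cannot be satisfied by any choice of tags from the lexicon.
So there is no consistent tagging.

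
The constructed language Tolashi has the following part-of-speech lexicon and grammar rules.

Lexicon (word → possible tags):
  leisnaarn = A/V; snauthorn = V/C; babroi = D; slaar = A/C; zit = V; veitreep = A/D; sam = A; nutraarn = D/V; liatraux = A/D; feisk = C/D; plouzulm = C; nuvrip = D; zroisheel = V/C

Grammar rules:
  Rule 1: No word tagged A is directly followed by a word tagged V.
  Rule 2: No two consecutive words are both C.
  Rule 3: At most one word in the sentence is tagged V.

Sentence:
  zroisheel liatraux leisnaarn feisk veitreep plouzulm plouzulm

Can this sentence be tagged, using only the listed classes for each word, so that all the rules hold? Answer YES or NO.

Candidates per position — 1:zroisheel {V,C}; 2:liatraux {A,D}; 3:leisnaarn {A,V}; 4:feisk {C,D}; 5:veitreep {A,D}; 6:plouzulm {C}; 7:plouzulm {C}.
Rule 2 cannot be satisfied by any choice of tags from the lexicon.
So there is no consistent tagging.

NO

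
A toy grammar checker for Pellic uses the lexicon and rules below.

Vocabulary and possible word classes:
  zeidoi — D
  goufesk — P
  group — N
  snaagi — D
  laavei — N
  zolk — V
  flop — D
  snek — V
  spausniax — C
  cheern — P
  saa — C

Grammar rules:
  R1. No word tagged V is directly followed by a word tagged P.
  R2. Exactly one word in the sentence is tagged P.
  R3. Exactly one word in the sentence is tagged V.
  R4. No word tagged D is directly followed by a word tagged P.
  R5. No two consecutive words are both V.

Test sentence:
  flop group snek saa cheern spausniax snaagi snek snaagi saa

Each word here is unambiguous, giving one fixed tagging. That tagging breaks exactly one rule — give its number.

Fixed tagging: D N V C P C D V D C.
Checking each rule: R1 pass, R2 pass, R3 fail, R4 pass, R5 pass.
Only rule 3 fails.

3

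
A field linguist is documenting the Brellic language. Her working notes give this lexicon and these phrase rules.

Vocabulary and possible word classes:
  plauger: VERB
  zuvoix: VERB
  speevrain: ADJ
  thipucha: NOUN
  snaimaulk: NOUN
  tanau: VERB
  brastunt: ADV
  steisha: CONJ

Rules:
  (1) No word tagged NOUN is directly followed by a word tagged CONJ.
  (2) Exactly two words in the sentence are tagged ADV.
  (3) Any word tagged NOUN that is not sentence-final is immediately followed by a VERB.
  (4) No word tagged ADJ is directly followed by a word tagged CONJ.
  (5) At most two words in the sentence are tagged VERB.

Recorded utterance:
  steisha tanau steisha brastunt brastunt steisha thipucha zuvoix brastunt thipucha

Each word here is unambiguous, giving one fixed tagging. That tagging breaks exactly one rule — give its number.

2

Fixed tagging: CONJ VERB CONJ ADV ADV CONJ NOUN VERB ADV NOUN.
Applying the rules: R1 pass, R2 fail, R3 pass, R4 pass, R5 pass.
Only rule 2 fails.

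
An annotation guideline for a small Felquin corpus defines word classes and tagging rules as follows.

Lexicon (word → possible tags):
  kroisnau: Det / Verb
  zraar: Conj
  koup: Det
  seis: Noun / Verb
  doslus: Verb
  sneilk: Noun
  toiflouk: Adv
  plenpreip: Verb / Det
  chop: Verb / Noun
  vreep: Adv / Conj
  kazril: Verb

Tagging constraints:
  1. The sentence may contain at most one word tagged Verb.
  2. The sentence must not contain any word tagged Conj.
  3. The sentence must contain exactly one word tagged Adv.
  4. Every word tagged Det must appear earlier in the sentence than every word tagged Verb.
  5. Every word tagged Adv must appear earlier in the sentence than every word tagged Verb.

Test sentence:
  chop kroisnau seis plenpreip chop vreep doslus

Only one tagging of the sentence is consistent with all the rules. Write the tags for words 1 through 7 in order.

Noun Det Noun Det Noun Adv Verb

Candidates per position — 1:chop {Verb,Noun}; 2:kroisnau {Det,Verb}; 3:seis {Noun,Verb}; 4:plenpreip {Verb,Det}; 5:chop {Verb,Noun}; 6:vreep {Adv,Conj}; 7:doslus {Verb}.
At position 1, choosing Verb makes rule 1 impossible to satisfy; hence Noun.
At position 2, choosing Verb makes rule 1 impossible to satisfy; hence Det.
At position 3, choosing Verb makes rule 1 impossible to satisfy; hence Noun.
At position 4, choosing Verb makes rule 1 impossible to satisfy; hence Det.
At position 5, choosing Verb makes rule 1 impossible to satisfy; hence Noun.
At position 6, choosing Conj makes rule 2 impossible to satisfy; hence Adv.
The only consistent sequence is: Noun Det Noun Det Noun Adv Verb.
Rule-by-rule: rule 1 ok; rule 2 ok; rule 3 ok; rule 4 ok; rule 5 ok.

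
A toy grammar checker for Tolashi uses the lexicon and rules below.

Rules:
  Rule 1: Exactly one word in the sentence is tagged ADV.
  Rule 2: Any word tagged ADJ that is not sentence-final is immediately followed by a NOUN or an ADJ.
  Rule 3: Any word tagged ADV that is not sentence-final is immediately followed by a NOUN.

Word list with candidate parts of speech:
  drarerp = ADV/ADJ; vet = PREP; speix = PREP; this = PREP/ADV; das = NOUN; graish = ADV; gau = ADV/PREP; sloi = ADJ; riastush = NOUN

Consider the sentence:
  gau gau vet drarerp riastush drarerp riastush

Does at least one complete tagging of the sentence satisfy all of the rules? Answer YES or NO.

YES

Candidates per position — 1:gau {ADV,PREP}; 2:gau {ADV,PREP}; 3:vet {PREP}; 4:drarerp {ADV,ADJ}; 5:riastush {NOUN}; 6:drarerp {ADV,ADJ}; 7:riastush {NOUN}.
One satisfying assignment: PREP PREP PREP ADV NOUN ADJ NOUN.
Verifying each rule — rule 1 ok; rule 2 ok; rule 3 ok.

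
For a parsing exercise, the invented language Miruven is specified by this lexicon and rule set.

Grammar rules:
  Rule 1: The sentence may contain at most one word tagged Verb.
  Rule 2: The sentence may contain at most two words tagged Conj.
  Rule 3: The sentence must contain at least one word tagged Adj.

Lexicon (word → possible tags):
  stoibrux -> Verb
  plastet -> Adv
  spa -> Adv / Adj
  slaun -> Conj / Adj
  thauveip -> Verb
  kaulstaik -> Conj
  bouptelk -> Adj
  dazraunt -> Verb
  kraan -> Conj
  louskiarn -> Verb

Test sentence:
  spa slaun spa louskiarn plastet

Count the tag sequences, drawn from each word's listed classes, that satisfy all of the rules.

Candidates per position — 1:spa {Adv,Adj}; 2:slaun {Conj,Adj}; 3:spa {Adv,Adj}; 4:louskiarn {Verb}; 5:plastet {Adv}.
There are 8 candidate sequences in total.
Checking each against the rules leaves 7 sequences.
Count = 7.

7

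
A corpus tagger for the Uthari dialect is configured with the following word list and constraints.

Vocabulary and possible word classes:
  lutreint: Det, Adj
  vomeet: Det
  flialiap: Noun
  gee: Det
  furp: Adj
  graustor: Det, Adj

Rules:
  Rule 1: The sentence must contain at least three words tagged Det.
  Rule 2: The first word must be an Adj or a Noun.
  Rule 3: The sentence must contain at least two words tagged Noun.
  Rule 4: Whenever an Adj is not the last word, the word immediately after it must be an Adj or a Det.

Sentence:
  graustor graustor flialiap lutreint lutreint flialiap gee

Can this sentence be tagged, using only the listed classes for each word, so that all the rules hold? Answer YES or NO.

Candidates per position — 1:graustor {Det,Adj}; 2:graustor {Det,Adj}; 3:flialiap {Noun}; 4:lutreint {Det,Adj}; 5:lutreint {Det,Adj}; 6:flialiap {Noun}; 7:gee {Det}.
One satisfying assignment: Adj Det Noun Det Det Noun Det.
Checking: rule 1 ok; rule 2 ok; rule 3 ok; rule 4 ok.

YES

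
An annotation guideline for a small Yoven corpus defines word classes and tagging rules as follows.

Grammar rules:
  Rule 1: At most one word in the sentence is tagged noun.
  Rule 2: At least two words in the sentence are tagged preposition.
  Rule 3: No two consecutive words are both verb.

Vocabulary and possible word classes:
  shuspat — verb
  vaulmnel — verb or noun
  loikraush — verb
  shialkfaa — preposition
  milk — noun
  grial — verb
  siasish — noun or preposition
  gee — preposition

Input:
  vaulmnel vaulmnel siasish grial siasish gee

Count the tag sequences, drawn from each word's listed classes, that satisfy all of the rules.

Candidates per position — 1:vaulmnel {verb,noun}; 2:vaulmnel {verb,noun}; 3:siasish {noun,preposition}; 4:grial {verb}; 5:siasish {noun,preposition}; 6:gee {preposition}.
There are 16 candidate sequences in total.
The sequences that satisfy every rule: verb noun preposition verb preposition preposition; noun verb preposition verb preposition preposition.
Count = 2.

2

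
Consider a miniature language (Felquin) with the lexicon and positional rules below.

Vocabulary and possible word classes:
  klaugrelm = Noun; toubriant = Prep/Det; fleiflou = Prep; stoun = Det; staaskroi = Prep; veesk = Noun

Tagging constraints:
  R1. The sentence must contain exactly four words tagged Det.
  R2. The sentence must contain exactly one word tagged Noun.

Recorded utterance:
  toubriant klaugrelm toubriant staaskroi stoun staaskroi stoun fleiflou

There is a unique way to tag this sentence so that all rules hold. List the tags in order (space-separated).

Candidates per position — 1:toubriant {Prep,Det}; 2:klaugrelm {Noun}; 3:toubriant {Prep,Det}; 4:staaskroi {Prep}; 5:stoun {Det}; 6:staaskroi {Prep}; 7:stoun {Det}; 8:fleiflou {Prep}.
At position 1, choosing Prep makes rule 1 impossible to satisfy; hence Det.
At position 3, choosing Prep makes rule 1 impossible to satisfy; hence Det.
The unique satisfying tagging is: Det Noun Det Prep Det Prep Det Prep.
Checking: rule 1 ok; rule 2 ok.

Det Noun Det Prep Det Prep Det Prep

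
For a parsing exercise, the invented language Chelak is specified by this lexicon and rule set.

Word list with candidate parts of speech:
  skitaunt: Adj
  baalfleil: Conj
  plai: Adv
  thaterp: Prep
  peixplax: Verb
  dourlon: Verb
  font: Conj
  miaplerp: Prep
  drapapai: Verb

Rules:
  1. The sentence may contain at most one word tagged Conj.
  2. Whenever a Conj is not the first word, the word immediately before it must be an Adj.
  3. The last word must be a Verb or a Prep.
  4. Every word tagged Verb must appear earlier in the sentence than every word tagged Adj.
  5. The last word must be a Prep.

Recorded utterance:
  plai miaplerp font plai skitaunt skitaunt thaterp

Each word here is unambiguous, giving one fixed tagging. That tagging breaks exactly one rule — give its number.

Fixed tagging: Adv Prep Conj Adv Adj Adj Prep.
Checking each rule: R1 ✓, R2 ✗, R3 ✓, R4 ✓, R5 ✓.
Only rule 2 fails.

2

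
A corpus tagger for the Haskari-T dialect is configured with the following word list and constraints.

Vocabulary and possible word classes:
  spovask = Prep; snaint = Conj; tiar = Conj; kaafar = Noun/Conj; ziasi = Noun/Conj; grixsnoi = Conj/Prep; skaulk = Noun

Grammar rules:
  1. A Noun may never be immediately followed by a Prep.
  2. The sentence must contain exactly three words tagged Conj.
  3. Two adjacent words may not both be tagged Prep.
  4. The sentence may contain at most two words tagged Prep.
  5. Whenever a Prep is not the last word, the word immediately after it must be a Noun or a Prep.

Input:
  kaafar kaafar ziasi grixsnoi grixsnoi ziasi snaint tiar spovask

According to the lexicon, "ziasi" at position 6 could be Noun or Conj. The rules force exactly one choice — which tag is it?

Candidates per position — 1:kaafar {Noun,Conj}; 2:kaafar {Noun,Conj}; 3:ziasi {Noun,Conj}; 4:grixsnoi {Conj,Prep}; 5:grixsnoi {Conj,Prep}; 6:ziasi {Noun,Conj}; 7:snaint {Conj}; 8:tiar {Conj}; 9:spovask {Prep}.
Position 6: the remaining choice is settled jointly with positions 1, 2, 3, 4, 5 — only Noun at position 6 is part of a tagging that satisfies every rule.
So the tagging must be: Noun Noun Noun Conj Prep Noun Conj Conj Prep.
Verifying each rule — rule 1 ✓; rule 2 ✓; rule 3 ✓; rule 4 ✓; rule 5 ✓.

Noun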